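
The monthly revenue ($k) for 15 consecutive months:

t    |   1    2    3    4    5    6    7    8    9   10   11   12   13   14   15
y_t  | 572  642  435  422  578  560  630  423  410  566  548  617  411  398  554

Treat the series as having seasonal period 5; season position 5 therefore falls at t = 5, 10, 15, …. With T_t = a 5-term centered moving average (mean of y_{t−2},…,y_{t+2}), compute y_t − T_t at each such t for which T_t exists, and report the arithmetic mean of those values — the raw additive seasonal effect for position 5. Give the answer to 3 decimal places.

53.100

Season position 5 occurs at t = 5, 10 (where T_t is defined).
t=5: T_5 = 525.00000; y_5 − T_5 = 578 − 525.00000 = 53.00000
t=10: T_10 = 512.80000; y_10 − T_10 = 566 − 512.80000 = 53.20000
Mean deviation: (53.00000 + 53.20000) / 2 = 53.100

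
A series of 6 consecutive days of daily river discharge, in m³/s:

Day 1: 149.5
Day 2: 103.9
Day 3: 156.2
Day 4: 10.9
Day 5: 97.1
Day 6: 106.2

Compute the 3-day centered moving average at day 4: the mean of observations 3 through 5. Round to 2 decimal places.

88.07

Sum of periods 3–5: 156.2 + 10.9 + 97.1 = 264.2
Divide by 3: 264.2 / 3 = 88.07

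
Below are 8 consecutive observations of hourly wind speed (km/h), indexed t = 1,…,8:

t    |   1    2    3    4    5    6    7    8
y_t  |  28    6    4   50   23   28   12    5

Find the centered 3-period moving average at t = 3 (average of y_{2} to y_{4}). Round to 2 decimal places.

Sum of periods 2–4: 6 + 4 + 50 = 60
Divide by 3: 60 / 3 = 20.00

20.00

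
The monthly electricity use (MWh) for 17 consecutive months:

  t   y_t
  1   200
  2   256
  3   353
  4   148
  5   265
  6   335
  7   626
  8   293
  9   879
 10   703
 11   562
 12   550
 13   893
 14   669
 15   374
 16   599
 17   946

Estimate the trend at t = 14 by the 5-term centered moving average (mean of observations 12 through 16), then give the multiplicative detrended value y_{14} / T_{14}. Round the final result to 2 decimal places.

1.08

Trend T_14 = (550 + 893 + 669 + 374 + 599) / 5 = 3085/5 = 617.0000
Ratio to trend: 669 / 617.0000 = 1.08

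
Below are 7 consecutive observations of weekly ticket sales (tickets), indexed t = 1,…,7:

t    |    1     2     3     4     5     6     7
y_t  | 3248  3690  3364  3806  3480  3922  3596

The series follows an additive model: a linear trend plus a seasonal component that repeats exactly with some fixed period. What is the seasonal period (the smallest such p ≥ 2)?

2

First differences y_{t+1} − y_t: 442, -326, 442, -326, 442, -326, …
The difference pattern repeats every 2 terms and not for any smaller step, so p = 2.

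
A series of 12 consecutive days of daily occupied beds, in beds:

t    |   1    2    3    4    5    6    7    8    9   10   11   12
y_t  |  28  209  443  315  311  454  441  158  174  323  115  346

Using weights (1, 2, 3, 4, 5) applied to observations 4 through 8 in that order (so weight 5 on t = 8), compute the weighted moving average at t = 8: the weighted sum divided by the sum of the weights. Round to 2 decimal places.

Weighted sum: 1·315 + 2·311 + 3·454 + 4·441 + 5·158 = 315 + 622 + 1362 + 1764 + 790 = 4853
Weight total: 1 + 2 + 3 + 4 + 5 = 15
WMA = 4853 / 15 = 323.53

323.53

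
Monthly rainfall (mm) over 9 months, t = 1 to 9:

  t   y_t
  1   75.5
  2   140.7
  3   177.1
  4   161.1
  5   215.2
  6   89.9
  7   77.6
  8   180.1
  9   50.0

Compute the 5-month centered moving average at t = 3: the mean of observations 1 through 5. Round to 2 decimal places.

153.92

Sum of periods 1–5: 75.5 + 140.7 + 177.1 + 161.1 + 215.2 = 769.6
Divide by 5: 769.6 / 5 = 153.92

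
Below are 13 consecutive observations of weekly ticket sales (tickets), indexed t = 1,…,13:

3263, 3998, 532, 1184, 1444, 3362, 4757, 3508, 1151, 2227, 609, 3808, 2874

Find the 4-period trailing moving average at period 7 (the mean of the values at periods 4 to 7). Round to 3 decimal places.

2686.750

Sum of periods 4–7: 1184 + 1444 + 3362 + 4757 = 10747
Divide by 4: 10747 / 4 = 2686.750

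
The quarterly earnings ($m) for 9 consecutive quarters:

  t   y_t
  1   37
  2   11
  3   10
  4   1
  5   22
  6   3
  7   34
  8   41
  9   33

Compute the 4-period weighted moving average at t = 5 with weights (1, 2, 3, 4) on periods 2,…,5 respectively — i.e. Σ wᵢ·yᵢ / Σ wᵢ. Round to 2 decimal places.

12.20

Weighted sum: 1·11 + 2·10 + 3·1 + 4·22 = 11 + 20 + 3 + 88 = 122
Weight total: 1 + 2 + 3 + 4 = 10
WMA = 122 / 10 = 12.20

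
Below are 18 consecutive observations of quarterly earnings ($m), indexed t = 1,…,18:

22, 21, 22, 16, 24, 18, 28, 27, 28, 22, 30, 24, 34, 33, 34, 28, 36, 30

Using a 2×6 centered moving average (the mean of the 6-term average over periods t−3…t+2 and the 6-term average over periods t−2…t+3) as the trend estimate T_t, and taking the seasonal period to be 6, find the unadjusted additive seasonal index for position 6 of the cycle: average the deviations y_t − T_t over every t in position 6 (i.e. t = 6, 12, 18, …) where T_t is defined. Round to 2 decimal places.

Season position 6 occurs at t = 6, 12 (where T_t is defined).
t=6: T_6 = 23.0000; y_6 − T_6 = 18 − 23.0000 = -5.0000
t=12: T_12 = 29.0000; y_12 − T_12 = 24 − 29.0000 = -5.0000
Mean deviation: (-5.0000 + -5.0000) / 2 = -5.00

-5.00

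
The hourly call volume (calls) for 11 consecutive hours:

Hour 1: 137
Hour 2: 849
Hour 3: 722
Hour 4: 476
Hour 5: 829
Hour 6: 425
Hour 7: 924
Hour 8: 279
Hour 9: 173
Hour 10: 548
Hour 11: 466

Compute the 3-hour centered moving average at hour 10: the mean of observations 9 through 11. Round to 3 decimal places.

395.667

Sum of periods 9–11: 173 + 548 + 466 = 1187
Divide by 3: 1187 / 3 = 395.667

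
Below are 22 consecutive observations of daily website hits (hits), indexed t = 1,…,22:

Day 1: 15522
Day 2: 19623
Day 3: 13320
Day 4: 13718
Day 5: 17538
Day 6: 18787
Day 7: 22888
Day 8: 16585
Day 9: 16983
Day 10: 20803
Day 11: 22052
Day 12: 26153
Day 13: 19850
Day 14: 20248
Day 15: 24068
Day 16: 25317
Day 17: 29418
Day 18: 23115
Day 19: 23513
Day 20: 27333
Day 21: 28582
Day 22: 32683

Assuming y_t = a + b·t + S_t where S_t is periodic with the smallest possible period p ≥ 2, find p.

5

First differences y_{t+1} − y_t: 4101, -6303, 398, 3820, 1249, 4101, -6303, 398, 3820, 1249, 4101, -6303, …
The difference pattern repeats every 5 terms and not for any smaller step, so p = 5.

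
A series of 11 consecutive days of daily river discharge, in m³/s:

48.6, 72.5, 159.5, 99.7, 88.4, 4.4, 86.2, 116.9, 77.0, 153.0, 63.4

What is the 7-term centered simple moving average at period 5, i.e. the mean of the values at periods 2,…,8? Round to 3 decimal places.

89.657

Sum of periods 2–8: 72.5 + 159.5 + 99.7 + 88.4 + 4.4 + 86.2 + 116.9 = 627.6
Divide by 7: 627.6 / 7 = 89.657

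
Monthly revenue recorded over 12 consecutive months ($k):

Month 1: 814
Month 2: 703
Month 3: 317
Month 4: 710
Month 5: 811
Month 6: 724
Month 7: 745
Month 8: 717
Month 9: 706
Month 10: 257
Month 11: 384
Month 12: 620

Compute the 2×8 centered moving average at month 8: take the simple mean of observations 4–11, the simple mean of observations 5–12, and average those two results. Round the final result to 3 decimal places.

Sum over 4–11: 710 + 811 + 724 + 745 + 717 + 706 + 257 + 384 = 5054
Sum over 5–12: 811 + 724 + 745 + 717 + 706 + 257 + 384 + 620 = 4964
CMA at t=8 = (5054 + 4964) / (2·8) = 10018 / 16 = 626.125

626.125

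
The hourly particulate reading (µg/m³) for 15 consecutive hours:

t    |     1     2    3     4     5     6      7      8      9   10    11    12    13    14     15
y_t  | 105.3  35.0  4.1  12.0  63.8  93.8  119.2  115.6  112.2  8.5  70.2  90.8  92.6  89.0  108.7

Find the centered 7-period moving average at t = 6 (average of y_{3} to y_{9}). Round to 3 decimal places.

Sum of periods 3–9: 4.1 + 12.0 + 63.8 + 93.8 + 119.2 + 115.6 + 112.2 = 520.7
Divide by 7: 520.7 / 7 = 74.386

74.386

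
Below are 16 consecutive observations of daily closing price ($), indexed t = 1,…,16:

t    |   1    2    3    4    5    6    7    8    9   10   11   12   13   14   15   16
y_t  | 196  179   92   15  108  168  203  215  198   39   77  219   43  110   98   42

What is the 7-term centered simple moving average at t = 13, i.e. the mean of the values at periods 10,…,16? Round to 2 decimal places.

Sum of periods 10–16: 39 + 77 + 219 + 43 + 110 + 98 + 42 = 628
Divide by 7: 628 / 7 = 89.71

89.71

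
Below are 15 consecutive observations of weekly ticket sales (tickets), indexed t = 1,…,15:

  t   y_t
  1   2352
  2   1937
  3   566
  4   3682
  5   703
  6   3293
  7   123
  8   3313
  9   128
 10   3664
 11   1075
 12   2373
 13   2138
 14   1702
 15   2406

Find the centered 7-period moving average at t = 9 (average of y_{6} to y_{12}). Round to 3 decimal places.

Sum of periods 6–12: 3293 + 123 + 3313 + 128 + 3664 + 1075 + 2373 = 13969
Divide by 7: 13969 / 7 = 1995.571

1995.571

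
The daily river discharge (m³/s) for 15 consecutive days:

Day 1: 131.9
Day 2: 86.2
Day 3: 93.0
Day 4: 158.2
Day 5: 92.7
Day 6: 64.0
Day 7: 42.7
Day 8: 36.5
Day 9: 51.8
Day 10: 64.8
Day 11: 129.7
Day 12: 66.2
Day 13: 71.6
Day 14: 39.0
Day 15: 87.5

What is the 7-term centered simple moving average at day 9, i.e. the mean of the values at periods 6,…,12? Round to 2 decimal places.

65.10

Sum of periods 6–12: 64.0 + 42.7 + 36.5 + 51.8 + 64.8 + 129.7 + 66.2 = 455.7
Divide by 7: 455.7 / 7 = 65.10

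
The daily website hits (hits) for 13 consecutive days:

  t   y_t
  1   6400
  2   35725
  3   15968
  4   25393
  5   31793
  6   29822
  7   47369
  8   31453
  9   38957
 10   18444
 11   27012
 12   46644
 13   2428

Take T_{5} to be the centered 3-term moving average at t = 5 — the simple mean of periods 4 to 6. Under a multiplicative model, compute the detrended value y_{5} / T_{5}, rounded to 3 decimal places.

1.096

Trend T_5 = (25393 + 31793 + 29822) / 3 = 87008/3 = 29002.66667
Ratio to trend: 31793 / 29002.66667 = 1.096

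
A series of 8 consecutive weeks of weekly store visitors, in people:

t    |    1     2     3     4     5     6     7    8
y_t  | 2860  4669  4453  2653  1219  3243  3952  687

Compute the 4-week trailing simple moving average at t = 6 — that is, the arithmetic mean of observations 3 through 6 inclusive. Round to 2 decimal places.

2892.00

Sum of periods 3–6: 4453 + 2653 + 1219 + 3243 = 11568
Divide by 4: 11568 / 4 = 2892.00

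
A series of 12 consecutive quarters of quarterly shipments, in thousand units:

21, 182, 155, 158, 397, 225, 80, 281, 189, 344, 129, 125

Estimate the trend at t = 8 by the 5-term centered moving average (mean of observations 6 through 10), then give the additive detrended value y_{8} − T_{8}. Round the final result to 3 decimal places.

Trend T_8 = (225 + 80 + 281 + 189 + 344) / 5 = 1119/5 = 223.80000
Detrended value: 281 − 223.80000 = 57.200

57.200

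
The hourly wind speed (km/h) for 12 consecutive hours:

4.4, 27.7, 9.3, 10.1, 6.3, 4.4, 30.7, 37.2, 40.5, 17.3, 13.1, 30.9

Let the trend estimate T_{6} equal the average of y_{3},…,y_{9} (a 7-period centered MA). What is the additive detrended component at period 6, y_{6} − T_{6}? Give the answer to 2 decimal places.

Trend T_6 = (9.3 + 10.1 + 6.3 + 4.4 + 30.7 + 37.2 + 40.5) / 7 = 138.5/7 = 19.7857
Detrended value: 4.4 − 19.7857 = -15.39

-15.39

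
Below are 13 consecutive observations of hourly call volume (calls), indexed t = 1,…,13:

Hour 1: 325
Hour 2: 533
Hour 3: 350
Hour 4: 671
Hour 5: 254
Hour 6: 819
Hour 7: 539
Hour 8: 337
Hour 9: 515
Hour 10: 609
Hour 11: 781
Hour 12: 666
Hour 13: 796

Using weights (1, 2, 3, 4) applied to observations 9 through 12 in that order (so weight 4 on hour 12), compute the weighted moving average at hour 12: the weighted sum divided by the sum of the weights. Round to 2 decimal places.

674.00

Weighted sum: 1·515 + 2·609 + 3·781 + 4·666 = 515 + 1218 + 2343 + 2664 = 6740
Weight total: 1 + 2 + 3 + 4 = 10
WMA = 6740 / 10 = 674.00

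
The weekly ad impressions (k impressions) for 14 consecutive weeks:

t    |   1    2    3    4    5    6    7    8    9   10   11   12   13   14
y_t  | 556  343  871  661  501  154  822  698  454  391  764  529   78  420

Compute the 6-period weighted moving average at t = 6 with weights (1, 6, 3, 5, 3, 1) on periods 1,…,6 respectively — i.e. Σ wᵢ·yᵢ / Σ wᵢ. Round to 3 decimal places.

Weighted sum: 1·556 + 6·343 + 3·871 + 5·661 + 3·501 + 1·154 = 556 + 2058 + 2613 + 3305 + 1503 + 154 = 10189
Weight total: 1 + 6 + 3 + 5 + 3 + 1 = 19
WMA = 10189 / 19 = 536.263

536.263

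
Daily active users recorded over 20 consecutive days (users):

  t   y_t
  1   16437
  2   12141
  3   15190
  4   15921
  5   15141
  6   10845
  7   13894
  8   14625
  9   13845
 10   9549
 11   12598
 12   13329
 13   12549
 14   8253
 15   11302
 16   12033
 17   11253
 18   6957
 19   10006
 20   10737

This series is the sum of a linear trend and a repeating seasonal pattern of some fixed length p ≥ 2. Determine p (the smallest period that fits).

First differences y_{t+1} − y_t: -4296, 3049, 731, -780, -4296, 3049, 731, -780, -4296, 3049, …
The difference pattern repeats every 4 terms and not for any smaller step, so p = 4.

4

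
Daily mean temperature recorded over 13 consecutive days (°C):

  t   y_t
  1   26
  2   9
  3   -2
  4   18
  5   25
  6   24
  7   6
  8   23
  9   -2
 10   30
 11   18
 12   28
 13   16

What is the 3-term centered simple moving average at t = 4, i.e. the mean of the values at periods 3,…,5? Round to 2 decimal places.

13.67

Sum of periods 3–5: (-2) + 18 + 25 = 41
Divide by 3: 41 / 3 = 13.67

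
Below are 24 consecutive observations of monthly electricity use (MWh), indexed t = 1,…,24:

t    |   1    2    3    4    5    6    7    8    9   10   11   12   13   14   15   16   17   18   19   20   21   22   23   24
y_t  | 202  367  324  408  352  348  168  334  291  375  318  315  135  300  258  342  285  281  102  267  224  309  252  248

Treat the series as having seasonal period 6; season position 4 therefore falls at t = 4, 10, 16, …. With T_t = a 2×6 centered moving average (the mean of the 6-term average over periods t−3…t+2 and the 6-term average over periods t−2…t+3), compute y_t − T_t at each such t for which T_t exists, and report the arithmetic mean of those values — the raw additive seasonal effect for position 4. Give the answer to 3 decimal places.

77.611

Season position 4 occurs at t = 4, 10, 16 (where T_t is defined).
t=4: T_4 = 330.66667; y_4 − T_4 = 408 − 330.66667 = 77.33333
t=10: T_10 = 297.41667; y_10 − T_10 = 375 − 297.41667 = 77.58333
t=16: T_16 = 264.08333; y_16 − T_16 = 342 − 264.08333 = 77.91667
Mean deviation: (77.33333 + 77.58333 + 77.91667) / 3 = 77.611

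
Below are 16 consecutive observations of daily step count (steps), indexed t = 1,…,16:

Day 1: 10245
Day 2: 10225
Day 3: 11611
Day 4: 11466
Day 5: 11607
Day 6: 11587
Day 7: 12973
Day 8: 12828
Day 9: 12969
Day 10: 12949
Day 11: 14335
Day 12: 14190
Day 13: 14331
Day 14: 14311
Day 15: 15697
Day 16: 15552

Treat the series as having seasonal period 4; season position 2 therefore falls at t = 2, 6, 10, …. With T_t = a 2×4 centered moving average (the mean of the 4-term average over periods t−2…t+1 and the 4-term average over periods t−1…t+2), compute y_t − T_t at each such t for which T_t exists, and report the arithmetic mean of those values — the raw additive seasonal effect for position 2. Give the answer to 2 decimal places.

Season position 2 occurs at t = 6, 10, 14 (where T_t is defined).
t=6: T_6 = 12078.5000; y_6 − T_6 = 11587 − 12078.5000 = -491.5000
t=10: T_10 = 13440.5000; y_10 − T_10 = 12949 − 13440.5000 = -491.5000
t=14: T_14 = 14802.5000; y_14 − T_14 = 14311 − 14802.5000 = -491.5000
Mean deviation: (-491.5000 + -491.5000 + -491.5000) / 3 = -491.50

-491.50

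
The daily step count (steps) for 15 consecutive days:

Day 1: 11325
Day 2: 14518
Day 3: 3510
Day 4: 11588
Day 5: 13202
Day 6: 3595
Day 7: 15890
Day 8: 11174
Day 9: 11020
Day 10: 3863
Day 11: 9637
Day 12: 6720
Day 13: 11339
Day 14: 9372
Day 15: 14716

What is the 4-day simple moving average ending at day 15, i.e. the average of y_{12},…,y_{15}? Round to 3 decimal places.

Sum of periods 12–15: 6720 + 11339 + 9372 + 14716 = 42147
Divide by 4: 42147 / 4 = 10536.750

10536.750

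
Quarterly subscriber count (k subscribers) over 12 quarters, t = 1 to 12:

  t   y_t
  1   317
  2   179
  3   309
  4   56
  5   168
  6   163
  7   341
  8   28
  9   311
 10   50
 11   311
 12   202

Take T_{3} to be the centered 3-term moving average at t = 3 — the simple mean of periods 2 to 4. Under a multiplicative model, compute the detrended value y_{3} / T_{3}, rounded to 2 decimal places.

1.70

Trend T_3 = (179 + 309 + 56) / 3 = 544/3 = 181.3333
Ratio to trend: 309 / 181.3333 = 1.70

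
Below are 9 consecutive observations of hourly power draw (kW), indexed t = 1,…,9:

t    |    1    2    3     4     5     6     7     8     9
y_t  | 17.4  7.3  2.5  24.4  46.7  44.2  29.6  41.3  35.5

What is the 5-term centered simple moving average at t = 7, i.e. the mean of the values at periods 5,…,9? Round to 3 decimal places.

Sum of periods 5–9: 46.7 + 44.2 + 29.6 + 41.3 + 35.5 = 197.3
Divide by 5: 197.3 / 5 = 39.460

39.460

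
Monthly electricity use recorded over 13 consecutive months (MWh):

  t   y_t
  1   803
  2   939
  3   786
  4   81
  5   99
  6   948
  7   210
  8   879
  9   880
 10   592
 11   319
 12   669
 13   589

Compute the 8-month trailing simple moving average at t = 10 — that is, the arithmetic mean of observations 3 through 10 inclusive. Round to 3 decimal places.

559.375

Sum of periods 3–10: 786 + 81 + 99 + 948 + 210 + 879 + 880 + 592 = 4475
Divide by 8: 4475 / 8 = 559.375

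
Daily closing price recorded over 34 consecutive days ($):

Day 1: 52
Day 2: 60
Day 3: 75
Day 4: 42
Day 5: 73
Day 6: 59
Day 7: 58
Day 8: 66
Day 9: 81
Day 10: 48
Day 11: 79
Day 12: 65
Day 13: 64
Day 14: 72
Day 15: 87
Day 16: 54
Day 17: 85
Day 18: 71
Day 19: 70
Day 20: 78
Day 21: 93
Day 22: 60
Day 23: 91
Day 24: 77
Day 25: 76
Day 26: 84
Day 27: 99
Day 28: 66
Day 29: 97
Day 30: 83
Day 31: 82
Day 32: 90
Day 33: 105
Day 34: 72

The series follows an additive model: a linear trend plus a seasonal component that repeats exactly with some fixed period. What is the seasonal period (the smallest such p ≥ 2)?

First differences y_{t+1} − y_t: 8, 15, -33, 31, -14, -1, 8, 15, -33, 31, -14, -1, 8, 15, …
The difference pattern repeats every 6 terms and not for any smaller step, so p = 6.

6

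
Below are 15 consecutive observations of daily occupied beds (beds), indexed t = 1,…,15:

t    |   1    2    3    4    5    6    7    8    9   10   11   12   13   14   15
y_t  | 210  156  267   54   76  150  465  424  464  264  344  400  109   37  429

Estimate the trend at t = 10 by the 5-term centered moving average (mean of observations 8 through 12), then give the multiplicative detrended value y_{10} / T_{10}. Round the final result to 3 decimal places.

Trend T_10 = (424 + 464 + 264 + 344 + 400) / 5 = 1896/5 = 379.20000
Ratio to trend: 264 / 379.20000 = 0.696

0.696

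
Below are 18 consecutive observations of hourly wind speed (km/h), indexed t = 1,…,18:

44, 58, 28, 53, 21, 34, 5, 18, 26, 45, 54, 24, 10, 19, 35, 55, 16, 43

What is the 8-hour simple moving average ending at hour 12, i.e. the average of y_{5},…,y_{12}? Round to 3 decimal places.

Sum of periods 5–12: 21 + 34 + 5 + 18 + 26 + 45 + 54 + 24 = 227
Divide by 8: 227 / 8 = 28.375

28.375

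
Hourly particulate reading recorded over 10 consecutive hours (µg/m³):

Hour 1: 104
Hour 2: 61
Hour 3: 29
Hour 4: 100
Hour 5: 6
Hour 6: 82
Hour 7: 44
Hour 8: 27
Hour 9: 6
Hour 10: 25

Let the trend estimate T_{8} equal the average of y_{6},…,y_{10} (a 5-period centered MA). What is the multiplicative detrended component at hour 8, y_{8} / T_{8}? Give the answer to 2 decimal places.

0.73

Trend T_8 = (82 + 44 + 27 + 6 + 25) / 5 = 184/5 = 36.8000
Ratio to trend: 27 / 36.8000 = 0.73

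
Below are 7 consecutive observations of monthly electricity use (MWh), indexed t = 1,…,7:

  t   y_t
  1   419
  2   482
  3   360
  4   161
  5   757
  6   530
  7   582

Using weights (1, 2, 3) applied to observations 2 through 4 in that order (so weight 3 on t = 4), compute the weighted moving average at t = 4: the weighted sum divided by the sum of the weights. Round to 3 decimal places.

280.833

Weighted sum: 1·482 + 2·360 + 3·161 = 482 + 720 + 483 = 1685
Weight total: 1 + 2 + 3 = 6
WMA = 1685 / 6 = 280.833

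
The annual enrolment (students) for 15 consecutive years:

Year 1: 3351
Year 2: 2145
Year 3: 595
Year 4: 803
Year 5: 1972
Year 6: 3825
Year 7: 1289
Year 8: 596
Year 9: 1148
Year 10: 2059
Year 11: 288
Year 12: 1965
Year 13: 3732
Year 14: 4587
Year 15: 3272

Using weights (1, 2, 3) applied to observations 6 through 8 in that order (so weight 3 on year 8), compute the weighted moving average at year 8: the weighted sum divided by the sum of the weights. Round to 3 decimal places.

1365.167

Weighted sum: 1·3825 + 2·1289 + 3·596 = 3825 + 2578 + 1788 = 8191
Weight total: 1 + 2 + 3 = 6
WMA = 8191 / 6 = 1365.167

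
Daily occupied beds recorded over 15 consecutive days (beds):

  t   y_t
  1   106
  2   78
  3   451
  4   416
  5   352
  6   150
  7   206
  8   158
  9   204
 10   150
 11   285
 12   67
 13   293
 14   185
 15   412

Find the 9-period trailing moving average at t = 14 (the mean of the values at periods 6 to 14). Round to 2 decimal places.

Sum of periods 6–14: 150 + 206 + 158 + 204 + 150 + 285 + 67 + 293 + 185 = 1698
Divide by 9: 1698 / 9 = 188.67

188.67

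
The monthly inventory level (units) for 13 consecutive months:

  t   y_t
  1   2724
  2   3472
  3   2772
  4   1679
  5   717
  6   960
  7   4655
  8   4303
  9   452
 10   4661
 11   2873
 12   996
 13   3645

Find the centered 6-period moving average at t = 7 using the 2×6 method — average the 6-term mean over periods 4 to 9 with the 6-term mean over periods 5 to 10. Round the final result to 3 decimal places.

2376.167

Sum over 4–9: 1679 + 717 + 960 + 4655 + 4303 + 452 = 12766
Sum over 5–10: 717 + 960 + 4655 + 4303 + 452 + 4661 = 15748
CMA at t=7 = (12766 + 15748) / (2·6) = 28514 / 12 = 2376.167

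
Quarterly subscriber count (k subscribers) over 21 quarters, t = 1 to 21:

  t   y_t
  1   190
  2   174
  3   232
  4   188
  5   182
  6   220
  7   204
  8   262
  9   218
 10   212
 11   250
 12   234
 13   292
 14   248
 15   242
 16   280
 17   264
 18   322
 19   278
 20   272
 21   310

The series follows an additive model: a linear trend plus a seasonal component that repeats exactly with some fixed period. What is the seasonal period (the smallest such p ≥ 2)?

5

First differences y_{t+1} − y_t: -16, 58, -44, -6, 38, -16, 58, -44, -6, 38, -16, 58, …
The difference pattern repeats every 5 terms and not for any smaller step, so p = 5.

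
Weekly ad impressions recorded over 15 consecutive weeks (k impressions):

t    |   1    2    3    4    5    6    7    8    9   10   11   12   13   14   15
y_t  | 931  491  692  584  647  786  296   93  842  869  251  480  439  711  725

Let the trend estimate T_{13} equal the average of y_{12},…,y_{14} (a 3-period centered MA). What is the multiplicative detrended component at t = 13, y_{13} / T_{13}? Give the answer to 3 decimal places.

0.808

Trend T_13 = (480 + 439 + 711) / 3 = 1630/3 = 543.33333
Ratio to trend: 439 / 543.33333 = 0.808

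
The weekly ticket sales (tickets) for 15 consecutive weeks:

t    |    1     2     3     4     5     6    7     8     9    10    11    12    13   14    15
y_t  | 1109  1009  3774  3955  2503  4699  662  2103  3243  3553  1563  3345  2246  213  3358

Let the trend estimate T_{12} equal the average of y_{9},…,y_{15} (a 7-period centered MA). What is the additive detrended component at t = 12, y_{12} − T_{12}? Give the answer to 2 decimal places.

Trend T_12 = (3243 + 3553 + 1563 + 3345 + 2246 + 213 + 3358) / 7 = 17521/7 = 2503.0000
Detrended value: 3345 − 2503.0000 = 842.00

842.00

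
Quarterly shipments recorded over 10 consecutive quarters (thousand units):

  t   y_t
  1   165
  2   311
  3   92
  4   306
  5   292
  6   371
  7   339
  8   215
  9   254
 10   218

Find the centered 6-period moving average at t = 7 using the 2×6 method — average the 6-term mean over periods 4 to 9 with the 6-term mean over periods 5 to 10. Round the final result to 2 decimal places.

Sum over 4–9: 306 + 292 + 371 + 339 + 215 + 254 = 1777
Sum over 5–10: 292 + 371 + 339 + 215 + 254 + 218 = 1689
CMA at t=7 = (1777 + 1689) / (2·6) = 3466 / 12 = 288.83

288.83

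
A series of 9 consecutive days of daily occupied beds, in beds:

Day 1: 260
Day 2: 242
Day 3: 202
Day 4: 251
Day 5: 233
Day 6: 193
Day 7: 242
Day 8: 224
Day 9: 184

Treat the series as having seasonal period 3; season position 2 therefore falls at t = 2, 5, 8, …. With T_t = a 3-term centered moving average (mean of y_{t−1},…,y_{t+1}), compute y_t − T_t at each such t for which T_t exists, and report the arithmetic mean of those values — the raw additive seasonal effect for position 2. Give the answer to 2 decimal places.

7.33

Season position 2 occurs at t = 2, 5, 8 (where T_t is defined).
t=2: T_2 = 234.6667; y_2 − T_2 = 242 − 234.6667 = 7.3333
t=5: T_5 = 225.6667; y_5 − T_5 = 233 − 225.6667 = 7.3333
t=8: T_8 = 216.6667; y_8 − T_8 = 224 − 216.6667 = 7.3333
Mean deviation: (7.3333 + 7.3333 + 7.3333) / 3 = 7.33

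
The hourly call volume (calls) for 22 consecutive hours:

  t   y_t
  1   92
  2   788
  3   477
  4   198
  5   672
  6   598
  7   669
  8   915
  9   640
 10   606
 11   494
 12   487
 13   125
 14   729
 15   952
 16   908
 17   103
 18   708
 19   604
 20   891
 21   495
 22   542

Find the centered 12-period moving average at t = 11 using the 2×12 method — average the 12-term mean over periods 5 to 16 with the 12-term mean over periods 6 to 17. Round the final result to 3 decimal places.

Sum over 5–16: 672 + 598 + 669 + 915 + 640 + 606 + 494 + 487 + 125 + 729 + 952 + 908 = 7795
Sum over 6–17: 598 + 669 + 915 + 640 + 606 + 494 + 487 + 125 + 729 + 952 + 908 + 103 = 7226
CMA at t=11 = (7795 + 7226) / (2·12) = 15021 / 24 = 625.875

625.875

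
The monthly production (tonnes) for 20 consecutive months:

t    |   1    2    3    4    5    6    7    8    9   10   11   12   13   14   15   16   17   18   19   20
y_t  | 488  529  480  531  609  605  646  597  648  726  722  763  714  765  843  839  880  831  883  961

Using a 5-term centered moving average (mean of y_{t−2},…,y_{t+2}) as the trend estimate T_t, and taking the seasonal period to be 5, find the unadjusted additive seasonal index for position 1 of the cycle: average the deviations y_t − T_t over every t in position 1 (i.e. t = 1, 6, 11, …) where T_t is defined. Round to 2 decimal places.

Season position 1 occurs at t = 6, 11, 16 (where T_t is defined).
t=6: T_6 = 597.6000; y_6 − T_6 = 605 − 597.6000 = 7.4000
t=11: T_11 = 714.6000; y_11 − T_11 = 722 − 714.6000 = 7.4000
t=16: T_16 = 831.6000; y_16 − T_16 = 839 − 831.6000 = 7.4000
Mean deviation: (7.4000 + 7.4000 + 7.4000) / 3 = 7.40

7.40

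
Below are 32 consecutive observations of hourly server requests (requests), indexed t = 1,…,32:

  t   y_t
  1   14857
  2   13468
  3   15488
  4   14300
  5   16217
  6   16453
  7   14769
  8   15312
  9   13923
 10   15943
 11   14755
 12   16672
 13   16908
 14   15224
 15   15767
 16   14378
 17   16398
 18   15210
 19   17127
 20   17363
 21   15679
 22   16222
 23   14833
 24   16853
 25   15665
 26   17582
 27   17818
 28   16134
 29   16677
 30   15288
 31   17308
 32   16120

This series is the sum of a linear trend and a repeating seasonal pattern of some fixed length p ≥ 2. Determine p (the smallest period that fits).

First differences y_{t+1} − y_t: -1389, 2020, -1188, 1917, 236, -1684, 543, -1389, 2020, -1188, 1917, 236, -1684, 543, -1389, 2020, …
The difference pattern repeats every 7 terms and not for any smaller step, so p = 7.

7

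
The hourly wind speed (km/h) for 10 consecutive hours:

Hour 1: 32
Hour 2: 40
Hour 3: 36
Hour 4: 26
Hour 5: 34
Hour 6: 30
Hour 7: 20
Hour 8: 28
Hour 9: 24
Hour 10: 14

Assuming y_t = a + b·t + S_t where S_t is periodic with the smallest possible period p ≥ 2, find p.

First differences y_{t+1} − y_t: 8, -4, -10, 8, -4, -10, 8, -4, …
The difference pattern repeats every 3 terms and not for any smaller step, so p = 3.

3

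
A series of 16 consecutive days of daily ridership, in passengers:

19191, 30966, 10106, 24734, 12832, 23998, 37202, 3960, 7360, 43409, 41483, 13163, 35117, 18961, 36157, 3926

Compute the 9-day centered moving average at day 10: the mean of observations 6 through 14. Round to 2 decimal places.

Sum of periods 6–14: 23998 + 37202 + 3960 + 7360 + 43409 + 41483 + 13163 + 35117 + 18961 = 224653
Divide by 9: 224653 / 9 = 24961.44

24961.44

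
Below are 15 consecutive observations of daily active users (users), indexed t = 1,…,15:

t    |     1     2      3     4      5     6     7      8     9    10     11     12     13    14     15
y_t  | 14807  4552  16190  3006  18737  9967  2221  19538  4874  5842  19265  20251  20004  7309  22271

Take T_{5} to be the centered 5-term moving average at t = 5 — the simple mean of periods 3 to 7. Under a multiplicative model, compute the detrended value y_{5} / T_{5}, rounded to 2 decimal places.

Trend T_5 = (16190 + 3006 + 18737 + 9967 + 2221) / 5 = 50121/5 = 10024.2000
Ratio to trend: 18737 / 10024.2000 = 1.87

1.87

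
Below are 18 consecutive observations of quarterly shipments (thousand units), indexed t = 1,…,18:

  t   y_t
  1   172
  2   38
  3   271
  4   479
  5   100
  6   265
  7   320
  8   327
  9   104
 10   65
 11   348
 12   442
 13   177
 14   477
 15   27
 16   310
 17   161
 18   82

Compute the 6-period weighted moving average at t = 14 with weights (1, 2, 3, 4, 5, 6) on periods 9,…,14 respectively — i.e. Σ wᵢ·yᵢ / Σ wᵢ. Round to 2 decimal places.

Weighted sum: 1·104 + 2·65 + 3·348 + 4·442 + 5·177 + 6·477 = 104 + 130 + 1044 + 1768 + 885 + 2862 = 6793
Weight total: 1 + 2 + 3 + 4 + 5 + 6 = 21
WMA = 6793 / 21 = 323.48

323.48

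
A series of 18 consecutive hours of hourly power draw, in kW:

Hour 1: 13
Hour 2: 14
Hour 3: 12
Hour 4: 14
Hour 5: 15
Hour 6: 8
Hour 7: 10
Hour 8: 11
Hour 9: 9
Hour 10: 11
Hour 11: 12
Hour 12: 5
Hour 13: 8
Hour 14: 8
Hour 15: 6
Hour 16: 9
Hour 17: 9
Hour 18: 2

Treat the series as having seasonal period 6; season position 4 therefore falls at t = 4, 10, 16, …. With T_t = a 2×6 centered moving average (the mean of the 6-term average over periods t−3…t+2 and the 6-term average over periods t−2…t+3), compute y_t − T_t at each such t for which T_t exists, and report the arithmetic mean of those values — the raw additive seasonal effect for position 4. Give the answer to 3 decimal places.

1.542

Season position 4 occurs at t = 4, 10 (where T_t is defined).
t=4: T_4 = 12.41667; y_4 − T_4 = 14 − 12.41667 = 1.58333
t=10: T_10 = 9.50000; y_10 − T_10 = 11 − 9.50000 = 1.50000
Mean deviation: (1.58333 + 1.50000) / 2 = 1.542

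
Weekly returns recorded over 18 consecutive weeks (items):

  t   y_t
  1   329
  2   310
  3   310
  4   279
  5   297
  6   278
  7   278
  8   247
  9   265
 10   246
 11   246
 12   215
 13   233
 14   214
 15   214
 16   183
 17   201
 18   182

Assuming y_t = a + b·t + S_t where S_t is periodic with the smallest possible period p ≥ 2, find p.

First differences y_{t+1} − y_t: -19, 0, -31, 18, -19, 0, -31, 18, -19, 0, …
The difference pattern repeats every 4 terms and not for any smaller step, so p = 4.

4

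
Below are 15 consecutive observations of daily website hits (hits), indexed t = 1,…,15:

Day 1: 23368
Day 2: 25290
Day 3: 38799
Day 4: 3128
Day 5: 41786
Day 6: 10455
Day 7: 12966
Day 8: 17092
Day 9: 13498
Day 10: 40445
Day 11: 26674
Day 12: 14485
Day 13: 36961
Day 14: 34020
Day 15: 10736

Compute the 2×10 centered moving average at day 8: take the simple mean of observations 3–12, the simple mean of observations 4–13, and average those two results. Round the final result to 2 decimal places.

Sum over 3–12: 38799 + 3128 + 41786 + 10455 + 12966 + 17092 + 13498 + 40445 + 26674 + 14485 = 219328
Sum over 4–13: 3128 + 41786 + 10455 + 12966 + 17092 + 13498 + 40445 + 26674 + 14485 + 36961 = 217490
CMA at t=8 = (219328 + 217490) / (2·10) = 436818 / 20 = 21840.90

21840.90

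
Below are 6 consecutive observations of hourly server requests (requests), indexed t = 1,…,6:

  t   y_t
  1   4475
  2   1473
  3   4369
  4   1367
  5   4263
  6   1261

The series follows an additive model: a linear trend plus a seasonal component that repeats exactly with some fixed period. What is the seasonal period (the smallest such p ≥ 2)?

2

First differences y_{t+1} − y_t: -3002, 2896, -3002, 2896, -3002, …
The difference pattern repeats every 2 terms and not for any smaller step, so p = 2.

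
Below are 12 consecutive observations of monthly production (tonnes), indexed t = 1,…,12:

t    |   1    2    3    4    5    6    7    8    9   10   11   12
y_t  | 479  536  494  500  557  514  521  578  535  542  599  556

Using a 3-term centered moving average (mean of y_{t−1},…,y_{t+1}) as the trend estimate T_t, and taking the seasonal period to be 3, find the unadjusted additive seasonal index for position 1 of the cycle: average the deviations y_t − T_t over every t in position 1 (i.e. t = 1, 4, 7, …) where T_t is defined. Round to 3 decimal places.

Season position 1 occurs at t = 4, 7, 10 (where T_t is defined).
t=4: T_4 = 517.00000; y_4 − T_4 = 500 − 517.00000 = -17.00000
t=7: T_7 = 537.66667; y_7 − T_7 = 521 − 537.66667 = -16.66667
t=10: T_10 = 558.66667; y_10 − T_10 = 542 − 558.66667 = -16.66667
Mean deviation: (-17.00000 + -16.66667 + -16.66667) / 3 = -16.778

-16.778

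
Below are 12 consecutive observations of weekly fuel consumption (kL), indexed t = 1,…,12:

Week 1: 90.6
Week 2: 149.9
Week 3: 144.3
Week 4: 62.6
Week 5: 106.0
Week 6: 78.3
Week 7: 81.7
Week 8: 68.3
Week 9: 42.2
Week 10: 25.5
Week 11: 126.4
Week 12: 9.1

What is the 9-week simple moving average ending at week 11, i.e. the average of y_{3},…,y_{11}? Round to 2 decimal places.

Sum of periods 3–11: 144.3 + 62.6 + 106.0 + 78.3 + 81.7 + 68.3 + 42.2 + 25.5 + 126.4 = 735.3
Divide by 9: 735.3 / 9 = 81.70

81.70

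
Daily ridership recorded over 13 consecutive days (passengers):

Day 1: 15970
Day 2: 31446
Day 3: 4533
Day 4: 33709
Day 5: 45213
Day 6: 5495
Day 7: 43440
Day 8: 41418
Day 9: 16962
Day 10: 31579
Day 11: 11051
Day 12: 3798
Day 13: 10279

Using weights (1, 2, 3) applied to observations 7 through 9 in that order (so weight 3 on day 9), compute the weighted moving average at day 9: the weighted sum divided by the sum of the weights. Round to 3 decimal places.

29527.000

Weighted sum: 1·43440 + 2·41418 + 3·16962 = 43440 + 82836 + 50886 = 177162
Weight total: 1 + 2 + 3 = 6
WMA = 177162 / 6 = 29527.000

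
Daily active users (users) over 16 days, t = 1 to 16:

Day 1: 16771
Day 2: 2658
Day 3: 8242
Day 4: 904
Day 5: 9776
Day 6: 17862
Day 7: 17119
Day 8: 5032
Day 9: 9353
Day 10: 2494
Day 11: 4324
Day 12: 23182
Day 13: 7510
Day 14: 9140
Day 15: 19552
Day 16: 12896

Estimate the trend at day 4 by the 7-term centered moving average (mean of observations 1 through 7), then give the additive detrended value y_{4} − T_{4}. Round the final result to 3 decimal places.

Trend T_4 = (16771 + 2658 + 8242 + 904 + 9776 + 17862 + 17119) / 7 = 73332/7 = 10476.00000
Detrended value: 904 − 10476.00000 = -9572.000

-9572.000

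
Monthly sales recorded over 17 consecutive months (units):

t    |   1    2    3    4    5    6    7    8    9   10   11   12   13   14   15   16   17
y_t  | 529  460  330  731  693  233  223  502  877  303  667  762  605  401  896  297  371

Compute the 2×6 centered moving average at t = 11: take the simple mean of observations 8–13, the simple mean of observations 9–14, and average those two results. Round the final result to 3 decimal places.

610.917

Sum over 8–13: 502 + 877 + 303 + 667 + 762 + 605 = 3716
Sum over 9–14: 877 + 303 + 667 + 762 + 605 + 401 = 3615
CMA at t=11 = (3716 + 3615) / (2·6) = 7331 / 12 = 610.917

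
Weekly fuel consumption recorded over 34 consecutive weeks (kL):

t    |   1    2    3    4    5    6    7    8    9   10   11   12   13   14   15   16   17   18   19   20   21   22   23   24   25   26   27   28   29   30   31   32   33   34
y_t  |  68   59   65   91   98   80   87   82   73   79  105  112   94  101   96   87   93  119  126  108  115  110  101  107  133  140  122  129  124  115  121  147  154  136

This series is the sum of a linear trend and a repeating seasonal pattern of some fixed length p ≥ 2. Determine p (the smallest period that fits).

7

First differences y_{t+1} − y_t: -9, 6, 26, 7, -18, 7, -5, -9, 6, 26, 7, -18, 7, -5, -9, 6, …
The difference pattern repeats every 7 terms and not for any smaller step, so p = 7.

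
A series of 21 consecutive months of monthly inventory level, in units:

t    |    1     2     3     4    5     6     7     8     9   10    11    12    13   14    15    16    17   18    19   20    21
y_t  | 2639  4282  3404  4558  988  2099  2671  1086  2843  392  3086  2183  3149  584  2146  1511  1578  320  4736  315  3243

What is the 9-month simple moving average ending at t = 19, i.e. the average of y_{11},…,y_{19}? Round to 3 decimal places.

2143.667

Sum of periods 11–19: 3086 + 2183 + 3149 + 584 + 2146 + 1511 + 1578 + 320 + 4736 = 19293
Divide by 9: 19293 / 9 = 2143.667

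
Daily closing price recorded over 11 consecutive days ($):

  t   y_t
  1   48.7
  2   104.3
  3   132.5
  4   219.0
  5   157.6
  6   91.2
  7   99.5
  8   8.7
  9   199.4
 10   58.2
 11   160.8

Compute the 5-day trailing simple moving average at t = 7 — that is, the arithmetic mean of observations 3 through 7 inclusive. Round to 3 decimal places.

Sum of periods 3–7: 132.5 + 219.0 + 157.6 + 91.2 + 99.5 = 699.8
Divide by 5: 699.8 / 5 = 139.960

139.960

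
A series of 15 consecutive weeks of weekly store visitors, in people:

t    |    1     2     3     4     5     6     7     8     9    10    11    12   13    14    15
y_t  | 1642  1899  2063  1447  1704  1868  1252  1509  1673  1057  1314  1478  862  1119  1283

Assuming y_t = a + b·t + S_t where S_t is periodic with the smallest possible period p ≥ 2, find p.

3

First differences y_{t+1} − y_t: 257, 164, -616, 257, 164, -616, 257, 164, …
The difference pattern repeats every 3 terms and not for any smaller step, so p = 3.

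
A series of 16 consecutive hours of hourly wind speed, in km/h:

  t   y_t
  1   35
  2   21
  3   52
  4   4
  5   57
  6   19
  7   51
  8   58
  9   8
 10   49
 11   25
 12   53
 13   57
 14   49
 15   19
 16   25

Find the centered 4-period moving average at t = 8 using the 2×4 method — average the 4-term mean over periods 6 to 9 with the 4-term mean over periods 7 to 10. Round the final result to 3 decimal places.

37.750

Sum over 6–9: 19 + 51 + 58 + 8 = 136
Sum over 7–10: 51 + 58 + 8 + 49 = 166
CMA at t=8 = (136 + 166) / (2·4) = 302 / 8 = 37.750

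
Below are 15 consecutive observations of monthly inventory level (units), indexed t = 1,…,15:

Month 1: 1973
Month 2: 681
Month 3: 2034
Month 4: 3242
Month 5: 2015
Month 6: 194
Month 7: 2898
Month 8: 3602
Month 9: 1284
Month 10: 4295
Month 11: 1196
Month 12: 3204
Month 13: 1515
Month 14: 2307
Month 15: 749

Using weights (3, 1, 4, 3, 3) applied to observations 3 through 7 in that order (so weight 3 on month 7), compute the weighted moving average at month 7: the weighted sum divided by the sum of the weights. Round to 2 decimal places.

Weighted sum: 3·2034 + 1·3242 + 4·2015 + 3·194 + 3·2898 = 6102 + 3242 + 8060 + 582 + 8694 = 26680
Weight total: 3 + 1 + 4 + 3 + 3 = 14
WMA = 26680 / 14 = 1905.71

1905.71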